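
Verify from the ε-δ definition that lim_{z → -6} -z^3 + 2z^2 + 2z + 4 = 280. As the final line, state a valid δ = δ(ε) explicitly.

δ = min(2, ε/174)

Fix ε > 0. We want δ > 0 such that 0 < |z + 6| < δ implies |(-z^3 + 2z^2 + 2z + 4) − 280| < ε.
(-z^3 + 2z^2 + 2z + 4) − 280 = -z^3 + 2z^2 + 2z - 276 = (z + 6)(-z^2 + 8z - 46).
So |(-z^3 + 2z^2 + 2z + 4) − 280| = |z + 6|·|-z^2 + 8z - 46|.
Assume first that |z + 6| < 2, so |z| < 8. Then |-z^2 + 8z - 46| ≤ 8^2 + 8·8 + 46 = 174.
Hence |(-z^3 + 2z^2 + 2z + 4) − 280| ≤ 174|z + 6| < ε provided |z + 6| < ε/174.
Choosing δ = min(2, ε/174) ensures both conditions, hence |(-z^3 + 2z^2 + 2z + 4) − 280| < ε.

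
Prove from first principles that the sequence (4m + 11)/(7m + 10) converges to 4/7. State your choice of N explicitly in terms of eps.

N = (37/49)/eps

Fix eps > 0. For m ≥ 1, |(4m + 11)/(7m + 10) − (4/7)| = |37|/(7(7m + 10)) = 37/(7(7m + 10)).
Since 7m + 10 ≥ 7m for m ≥ 1, this is ≤ 37/(7·7m) = (37/49)/m.
So |(4m + 11)/(7m + 10) − (4/7)| < eps whenever m > (37/49)/eps.
Take N = (37/49)/eps. If m > N then |(4m + 11)/(7m + 10) − (4/7)| ≤ (37/49)/m < eps.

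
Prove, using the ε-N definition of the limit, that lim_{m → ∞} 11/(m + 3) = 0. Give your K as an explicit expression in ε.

K = 11/ε

Let ε > 0 be given. For m ≥ 1, |11/(m + 3) − 0| = 11/(m + 3) ≤ 11/m.
We need 11/m < ε, i.e. m > 11/ε.
Take K = 11/ε. If m > K then |11/(m + 3)| ≤ 11/m < ε.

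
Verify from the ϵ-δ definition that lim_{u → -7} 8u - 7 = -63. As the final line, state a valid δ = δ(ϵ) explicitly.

Suppose ϵ > 0. We need δ > 0 so that 0 < |u + 7| < δ implies |(8u - 7) + 63| < ϵ.
Since (8u - 7) + 63 = 8(u + 7), we have |(8u - 7) + 63| = 8|u + 7|.
Thus it suffices that |u + 7| < ϵ/8.
Choosing δ = ϵ/8 gives |(8u - 7) + 63| = 8|u + 7| < ϵ whenever |u + 7| < δ.

δ = ϵ/8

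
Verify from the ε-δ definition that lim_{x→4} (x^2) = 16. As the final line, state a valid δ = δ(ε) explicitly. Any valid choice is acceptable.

Let ε > 0. We seek δ > 0 with 0 < |x − 4| < δ ⇒ |x^2 − 16| < ε.
Factor: x^2 − 16 = (x − 4)(x + 4), so |x^2 − 16| = |x − 4|·|x + 4|.
Impose δ ≤ 1 so that |x| < 5; then |x + 4| ≤ 9.
Hence |x^2 − 16| ≤ 9|x − 4|, which is < ε once |x − 4| < ε/9.
Take δ = min(1, ε/9). If 0 < |x − 4| < δ then both bounds hold and |x^2 − 16| ≤ 9|x − 4| < 9·(ε/9) = ε.

δ = min(1, ε/9)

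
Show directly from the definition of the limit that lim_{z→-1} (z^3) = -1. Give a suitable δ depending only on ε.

Let ε > 0 be given. We seek δ > 0 with 0 < |z + 1| < δ ⇒ |z^3 + 1| < ε.
Factor: z^3 + 1 = (z + 1)(z^2 - z + 1), so |z^3 + 1| = |z + 1|·|z^2 - z + 1|.
Restrict δ ≤ 1. Then |z + 1| < 1 gives |z| < 2, so by the triangle inequality |z^2 - z + 1| ≤ 2^2 + 2 + 1 = 7.
Hence |z^3 + 1| ≤ 7|z + 1|, which is < ε once |z + 1| < ε/7.
Take δ = min(1, ε/7). If 0 < |z + 1| < δ then both bounds hold and |z^3 + 1| ≤ 7|z + 1| < 7·(ε/7) = ε.

δ = min(1, ε/7)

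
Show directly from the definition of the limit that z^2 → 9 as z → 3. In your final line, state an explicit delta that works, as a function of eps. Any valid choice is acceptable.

Fix eps > 0. We seek delta > 0 with 0 < |z − 3| < delta ⇒ |z^2 − 9| < eps.
Factor: z^2 − 9 = (z − 3)(z + 3), so |z^2 − 9| = |z − 3|·|z + 3|.
Impose delta ≤ 2 so that |z| < 5; then |z + 3| ≤ 8.
Hence |z^2 − 9| ≤ 8|z − 3|, which is < eps once |z − 3| < eps/8.
Take delta = min(2, eps/8). If 0 < |z − 3| < delta then both bounds hold and |z^2 − 9| ≤ 8|z − 3| < 8·(eps/8) = eps.

delta = min(2, eps/8)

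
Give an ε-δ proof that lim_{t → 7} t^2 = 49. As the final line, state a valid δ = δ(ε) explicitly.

δ = min(1, ε/15)

Suppose ε > 0. We seek δ > 0 with 0 < |t − 7| < δ ⇒ |t^2 − 49| < ε.
Factor: t^2 − 49 = (t − 7)(t + 7), so |t^2 − 49| = |t − 7|·|t + 7|.
Impose δ ≤ 1 so that |t| < 8; then |t + 7| ≤ 15.
Hence |t^2 − 49| ≤ 15|t − 7|, which is < ε once |t − 7| < ε/15.
Take δ = min(1, ε/15). If 0 < |t − 7| < δ then both bounds hold and |t^2 − 49| ≤ 15|t − 7| < 15·(ε/15) = ε.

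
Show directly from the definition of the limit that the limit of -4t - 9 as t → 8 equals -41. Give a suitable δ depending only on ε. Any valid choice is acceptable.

δ = ε/4

Suppose ε > 0. We need δ > 0 so that 0 < |t − 8| < δ implies |(-4t - 9) + 41| < ε.
Since (-4t - 9) + 41 = -4(t − 8), we have |(-4t - 9) + 41| = 4|t − 8|.
So 4|t − 8| < ε exactly when |t − 8| < ε/4.
Take δ = ε/4. If 0 < |t − 8| < δ then |(-4t - 9) + 41| = 4|t − 8| < 4·(ε/4) = ε.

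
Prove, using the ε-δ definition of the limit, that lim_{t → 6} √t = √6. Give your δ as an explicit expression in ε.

δ = min(6, √6·ε)

Fix ε > 0. We want δ > 0 such that 0 < |t − 6| < δ implies |√t − √6| < ε.
Multiplying by the conjugate, |√t − √6| = |t − 6|/(√t + √6).
Restrict δ ≤ 6 so that |t − 6| < 6 forces t > 0, and then √t + √6 > √6.
Hence |√t − √6| < |t − 6|/√6, which is < ε once |t − 6| < √6·ε.
Take δ = min(6, √6·ε). If 0 < |t − 6| < δ then t > 0 and |√t − √6| < |t − 6|/√6 < ε.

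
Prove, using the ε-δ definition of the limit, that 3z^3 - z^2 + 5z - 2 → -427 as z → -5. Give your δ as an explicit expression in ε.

Suppose ε > 0. We want δ > 0 such that 0 < |z + 5| < δ implies |(3z^3 - z^2 + 5z - 2) + 427| < ε.
(3z^3 - z^2 + 5z - 2) + 427 = 3z^3 - z^2 + 5z + 425 = (z + 5)(3z^2 - 16z + 85).
So |(3z^3 - z^2 + 5z - 2) + 427| = |z + 5|·|3z^2 - 16z + 85|.
Assume first that |z + 5| < 1, so |z| < 6. Then |3z^2 - 16z + 85| ≤ 3·6^2 + 16·6 + 85 = 289.
Hence |(3z^3 - z^2 + 5z - 2) + 427| ≤ 289|z + 5| < ε provided |z + 5| < ε/289.
Take δ = min(1, ε/289). Then 0 < |z + 5| < δ gives both |z + 5| < 1 and |z + 5| < ε/289, so |(3z^3 - z^2 + 5z - 2) + 427| < ε.

δ = min(1, ε/289)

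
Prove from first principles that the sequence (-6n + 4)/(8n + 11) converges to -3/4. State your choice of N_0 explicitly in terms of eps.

N_0 = (49/32)/eps

Fix eps > 0. For n ≥ 1, |(-6n + 4)/(8n + 11) + 3/4| = |98|/(8(8n + 11)) = 98/(8(8n + 11)).
Since 8n + 11 ≥ 8n for n ≥ 1, this is ≤ 98/(8·8n) = (49/32)/n.
So |(-6n + 4)/(8n + 11) + 3/4| < eps whenever n > (49/32)/eps.
Take N_0 = (49/32)/eps. If n > N_0 then |(-6n + 4)/(8n + 11) + 3/4| ≤ (49/32)/n < eps.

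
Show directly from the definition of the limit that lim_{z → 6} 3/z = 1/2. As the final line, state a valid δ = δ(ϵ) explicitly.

Let ϵ > 0. We seek δ > 0 such that 0 < |z − 6| < δ implies |3/z − (1/2)| < ϵ.
|3/z − (1/2)| = 3·|6 − z|/(6·|z|) = 3|z − 6|/(6|z|).
Require δ ≤ 3 so that |z| > 6 − 3 = 3, hence 6|z| > 18.
Then |3/z − (1/2)| < 3|z − 6|/18, which is < ϵ when |z − 6| < 6ϵ.
Take δ = min(3, 6ϵ). Then 0 < |z − 6| < δ gives both |z − 6| < 3 and |z − 6| < 6ϵ, so |3/z − (1/2)| < ϵ.

δ = min(3, 6ϵ)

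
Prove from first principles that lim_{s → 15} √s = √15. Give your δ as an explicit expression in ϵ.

δ = min(15, √15·ϵ)

Let ϵ > 0. We want δ > 0 such that 0 < |s − 15| < δ implies |√s − √15| < ϵ.
Multiplying by the conjugate, |√s − √15| = |s − 15|/(√s + √15).
Restrict δ ≤ 15 so that |s − 15| < 15 forces s > 0, and then √s + √15 > √15.
Hence |√s − √15| < |s − 15|/√15, which is < ϵ once |s − 15| < √15·ϵ.
Take δ = min(15, √15·ϵ). If 0 < |s − 15| < δ then s > 0 and |√s − √15| < |s − 15|/√15 < ϵ.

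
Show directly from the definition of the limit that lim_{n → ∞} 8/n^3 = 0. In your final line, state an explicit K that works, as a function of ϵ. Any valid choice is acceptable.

Suppose ϵ > 0. For n ≥ 1, |8/n^3 − 0| = 8/n^3.
8/n^3 < ϵ ⇔ n^3 > 8/ϵ ⇔ n > (8/ϵ)^{1/3}.
Take K = (8/ϵ)^{1/3}. Then n > K implies 8/n^3 < ϵ.

K = (8/ϵ)^{1/3}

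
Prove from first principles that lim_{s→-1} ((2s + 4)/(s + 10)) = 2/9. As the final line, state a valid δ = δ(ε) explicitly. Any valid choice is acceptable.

δ = min(9/2, (81/32)ε)

Suppose ε > 0. We want δ > 0 with 0 < |s + 1| < δ ⇒ |(2s + 4)/(s + 10) − (2/9)| < ε.
Combining over a common denominator, (2s + 4)/(s + 10) − (2/9) = [(2s + 4)·9 − 2·(s + 10)] / [9·(s + 10)] = 16(s + 1) / (9(s + 10)).
So |(2s + 4)/(s + 10) − (2/9)| = 16|s + 1| / (9·|s + 10|).
Restrict δ ≤ 9/2. Then |s + 1| < 9/2 gives |s + 10| = |(s + 1) + 9| ≥ 9 − 9/2 = 9/2.
Hence |(2s + 4)/(s + 10) − (2/9)| < 16|s + 1|/(9·(9/2)) = (32/81)|s + 1|, which is < ε once |s + 1| < (81/32)ε.
Take δ = min(9/2, (81/32)ε). Then 0 < |s + 1| < δ forces both bounds, so |(2s + 4)/(s + 10) − (2/9)| < ε.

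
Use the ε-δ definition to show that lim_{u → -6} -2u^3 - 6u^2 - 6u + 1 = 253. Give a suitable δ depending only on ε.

Suppose ε > 0. We want δ > 0 such that 0 < |u + 6| < δ implies |(-2u^3 - 6u^2 - 6u + 1) − 253| < ε.
(-2u^3 - 6u^2 - 6u + 1) − 253 = -2u^3 - 6u^2 - 6u - 252 = (u + 6)(-2u^2 + 6u - 42).
So |(-2u^3 - 6u^2 - 6u + 1) − 253| = |u + 6|·|-2u^2 + 6u - 42|.
Assume first that |u + 6| < 1, so |u| < 7. Then |-2u^2 + 6u - 42| ≤ 2·7^2 + 6·7 + 42 = 182.
Hence |(-2u^3 - 6u^2 - 6u + 1) − 253| ≤ 182|u + 6| < ε provided |u + 6| < ε/182.
Take δ = min(1, ε/182). Then 0 < |u + 6| < δ gives both |u + 6| < 1 and |u + 6| < ε/182, so |(-2u^3 - 6u^2 - 6u + 1) − 253| < ε.

δ = min(1, ε/182)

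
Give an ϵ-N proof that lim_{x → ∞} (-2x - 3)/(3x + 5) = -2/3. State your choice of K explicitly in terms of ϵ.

K = (1/9)/ϵ

Let ϵ > 0. We seek K > 0 such that x > K implies |(-2x - 3)/(3x + 5) + 2/3| < ϵ.
(-2x - 3)/(3x + 5) + 2/3 = (3(-2x - 3) − (-2)(3x + 5)) / (3(3x + 5)) = 1/(3(3x + 5)).
For x > 0 we have 3x + 5 > 3x, so |(-2x - 3)/(3x + 5) + 2/3| = 1/(3(3x + 5)) < 1/(3·3x) = (1/9)/x.
Thus |(-2x - 3)/(3x + 5) + 2/3| < ϵ whenever x > (1/9)/ϵ.
Take K = (1/9)/ϵ. If x > K then |(-2x - 3)/(3x + 5) + 2/3| < (1/9)/x < ϵ.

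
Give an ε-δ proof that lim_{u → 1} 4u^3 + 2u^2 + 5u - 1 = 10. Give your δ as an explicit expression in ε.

Let ε > 0. We want δ > 0 such that 0 < |u − 1| < δ implies |(4u^3 + 2u^2 + 5u - 1) − 10| < ε.
(4u^3 + 2u^2 + 5u - 1) − 10 = 4u^3 + 2u^2 + 5u - 11 = (u − 1)(4u^2 + 6u + 11).
So |(4u^3 + 2u^2 + 5u - 1) − 10| = |u − 1|·|4u^2 + 6u + 11|.
Require δ ≤ 1. Then |u − 1| < 1 gives |u| < 2, and by the triangle inequality |4u^2 + 6u + 11| ≤ 4·2^2 + 6·2 + 11 = 39.
Hence |(4u^3 + 2u^2 + 5u - 1) − 10| ≤ 39|u − 1| < ε provided |u − 1| < ε/39.
Choosing δ = min(1, ε/39) ensures both conditions, hence |(4u^3 + 2u^2 + 5u - 1) − 10| < ε.

δ = min(1, ε/39)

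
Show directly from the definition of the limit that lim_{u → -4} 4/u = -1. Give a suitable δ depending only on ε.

δ = min(2, 2ε)

Let ε > 0. We seek δ > 0 such that 0 < |u + 4| < δ implies |4/u + 1| < ε.
|4/u + 1| = 4·|-4 − u|/(4·|u|) = 4|u + 4|/(4|u|).
Require δ ≤ 2 so that |u| > 4 − 2 = 2, hence 4|u| > 8.
Then |4/u + 1| < 4|u + 4|/8, which is < ε when |u + 4| < 2ε.
Take δ = min(2, 2ε). Then 0 < |u + 4| < δ gives both |u + 4| < 2 and |u + 4| < 2ε, so |4/u + 1| < ε.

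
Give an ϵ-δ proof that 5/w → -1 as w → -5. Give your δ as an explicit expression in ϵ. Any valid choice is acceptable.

δ = min(5/2, (5/2)ϵ)

Fix ϵ > 0. We seek δ > 0 such that 0 < |w + 5| < δ implies |5/w + 1| < ϵ.
|5/w + 1| = 5·|-5 − w|/(5·|w|) = 5|w + 5|/(5|w|).
Restrict δ ≤ 5/2. Then |w + 5| < 5/2 gives |w| > 5/2, so 5|w| > 25/2.
Then |5/w + 1| < 5|w + 5|/(25/2), which is < ϵ when |w + 5| < (5/2)ϵ.
Take δ = min(5/2, (5/2)ϵ). Then 0 < |w + 5| < δ gives both |w + 5| < 5/2 and |w + 5| < (5/2)ϵ, so |5/w + 1| < ϵ.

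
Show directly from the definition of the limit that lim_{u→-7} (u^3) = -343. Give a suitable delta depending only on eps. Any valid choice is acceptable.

Let eps > 0 be given. We seek delta > 0 with 0 < |u + 7| < delta ⇒ |u^3 + 343| < eps.
Factor: u^3 + 343 = (u + 7)(u^2 - 7u + 49), so |u^3 + 343| = |u + 7|·|u^2 - 7u + 49|.
Impose delta ≤ 1 so that |u| < 8; then |u^2 - 7u + 49| ≤ 169.
Hence |u^3 + 343| ≤ 169|u + 7|, which is < eps once |u + 7| < eps/169.
Take delta = min(1, eps/169). If 0 < |u + 7| < delta then both bounds hold and |u^3 + 343| ≤ 169|u + 7| < 169·(eps/169) = eps.

delta = min(1, eps/169)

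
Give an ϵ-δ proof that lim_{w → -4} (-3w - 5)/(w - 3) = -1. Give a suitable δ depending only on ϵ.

Suppose ϵ > 0. We want δ > 0 with 0 < |w + 4| < δ ⇒ |(-3w - 5)/(w - 3) + 1| < ϵ.
Combining over a common denominator, (-3w - 5)/(w - 3) + 1 = [(-3w - 5)·(-7) − 7·(w - 3)] / [(-7)·(w - 3)] = 14(w + 4) / ((-7)(w - 3)).
So |(-3w - 5)/(w - 3) + 1| = 14|w + 4| / (7·|w − 3|).
Restrict δ ≤ 7/2. Then |w + 4| < 7/2 gives |w − 3| = |(w + 4) + (-7)| ≥ 7 − 7/2 = 7/2.
Hence |(-3w - 5)/(w - 3) + 1| < 14|w + 4|/(7·(7/2)) = (4/7)|w + 4|, which is < ϵ once |w + 4| < (7/4)ϵ.
Take δ = min(7/2, (7/4)ϵ). Then 0 < |w + 4| < δ forces both bounds, so |(-3w - 5)/(w - 3) + 1| < ϵ.

δ = min(7/2, (7/4)ϵ)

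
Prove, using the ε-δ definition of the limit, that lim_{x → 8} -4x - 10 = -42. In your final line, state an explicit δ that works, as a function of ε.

δ = ε/4

Suppose ε > 0. We need δ > 0 so that 0 < |x − 8| < δ implies |(-4x - 10) + 42| < ε.
Since (-4x - 10) + 42 = -4(x − 8), we have |(-4x - 10) + 42| = 4|x − 8|.
Thus it suffices that |x − 8| < ε/4.
Choosing δ = ε/4 gives |(-4x - 10) + 42| = 4|x − 8| < ε whenever |x − 8| < δ.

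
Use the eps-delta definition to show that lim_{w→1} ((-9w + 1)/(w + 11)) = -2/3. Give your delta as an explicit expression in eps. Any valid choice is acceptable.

Let eps > 0 be given. We want delta > 0 with 0 < |w − 1| < delta ⇒ |(-9w + 1)/(w + 11) + 2/3| < eps.
Combining over a common denominator, (-9w + 1)/(w + 11) + 2/3 = [(-9w + 1)·12 − (-8)·(w + 11)] / [12·(w + 11)] = -100(w − 1) / (12(w + 11)).
So |(-9w + 1)/(w + 11) + 2/3| = 100|w − 1| / (12·|w + 11|).
Restrict delta ≤ 6. Then |w − 1| < 6 gives |w + 11| = |(w − 1) + 12| ≥ 12 − 6 = 6.
Hence |(-9w + 1)/(w + 11) + 2/3| < 100|w − 1|/(12·6) = (25/18)|w − 1|, which is < eps once |w − 1| < (18/25)eps.
Take delta = min(6, (18/25)eps). Then 0 < |w − 1| < delta forces both bounds, so |(-9w + 1)/(w + 11) + 2/3| < eps.

delta = min(6, (18/25)eps)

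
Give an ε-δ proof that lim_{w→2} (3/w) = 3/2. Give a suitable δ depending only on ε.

Suppose ε > 0. We seek δ > 0 such that 0 < |w − 2| < δ implies |3/w − (3/2)| < ε.
|3/w − (3/2)| = 3·|2 − w|/(2·|w|) = 3|w − 2|/(2|w|).
Require δ ≤ 1 so that |w| > 2 − 1 = 1, hence 2|w| > 2.
Then |3/w − (3/2)| < 3|w − 2|/2, which is < ε when |w − 2| < (2/3)ε.
Take δ = min(1, (2/3)ε). Then 0 < |w − 2| < δ gives both |w − 2| < 1 and |w − 2| < (2/3)ε, so |3/w − (3/2)| < ε.

δ = min(1, (2/3)ε)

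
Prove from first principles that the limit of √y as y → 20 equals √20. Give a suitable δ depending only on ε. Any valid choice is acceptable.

δ = min(20, √20·ε)

Let ε > 0. We want δ > 0 such that 0 < |y − 20| < δ implies |√y − √20| < ε.
Rationalise: √y − √20 = (y − 20)/(√y + √20), so |√y − √20| = |y − 20|/(√y + √20).
Restrict δ ≤ 20 so that |y − 20| < 20 forces y > 0, and then √y + √20 > √20.
Hence |√y − √20| < |y − 20|/√20, which is < ε once |y − 20| < √20·ε.
Take δ = min(20, √20·ε). If 0 < |y − 20| < δ then y > 0 and |√y − √20| < |y − 20|/√20 < ε.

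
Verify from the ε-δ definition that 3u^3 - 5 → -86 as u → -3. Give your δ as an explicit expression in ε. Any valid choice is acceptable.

δ = min(1, ε/111)

Let ε > 0. We want δ > 0 such that 0 < |u + 3| < δ implies |(3u^3 - 5) + 86| < ε.
(3u^3 - 5) + 86 = 3u^3 + 81 = (u + 3)(3u^2 - 9u + 27).
So |(3u^3 - 5) + 86| = |u + 3|·|3u^2 - 9u + 27|.
Assume first that |u + 3| < 1, so |u| < 4. Then |3u^2 - 9u + 27| ≤ 3·4^2 + 9·4 + 27 = 111.
Hence |(3u^3 - 5) + 86| ≤ 111|u + 3| < ε provided |u + 3| < ε/111.
Take δ = min(1, ε/111). Then 0 < |u + 3| < δ gives both |u + 3| < 1 and |u + 3| < ε/111, so |(3u^3 - 5) + 86| < ε.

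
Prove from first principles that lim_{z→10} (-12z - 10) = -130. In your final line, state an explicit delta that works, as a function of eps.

delta = eps/12

Let eps > 0 be given. We need delta > 0 so that 0 < |z − 10| < delta implies |(-12z - 10) + 130| < eps.
|(-12z - 10) + 130| = |-12z + 120| = 12|z − 10|.
So 12|z − 10| < eps exactly when |z − 10| < eps/12.
Choosing delta = eps/12 gives |(-12z - 10) + 130| = 12|z − 10| < eps whenever |z − 10| < delta.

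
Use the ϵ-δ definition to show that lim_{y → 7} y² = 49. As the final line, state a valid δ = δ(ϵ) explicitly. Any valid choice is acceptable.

δ = min(1, ϵ/15)

Suppose ϵ > 0. We seek δ > 0 with 0 < |y − 7| < δ ⇒ |y² − 49| < ϵ.
Factor: y² − 49 = (y − 7)(y + 7), so |y² − 49| = |y − 7|·|y + 7|.
Impose δ ≤ 1 so that |y| < 8; then |y + 7| ≤ 15.
Hence |y² − 49| ≤ 15|y − 7|, which is < ϵ once |y − 7| < ϵ/15.
Take δ = min(1, ϵ/15). If 0 < |y − 7| < δ then both bounds hold and |y² − 49| ≤ 15|y − 7| < 15·(ϵ/15) = ϵ.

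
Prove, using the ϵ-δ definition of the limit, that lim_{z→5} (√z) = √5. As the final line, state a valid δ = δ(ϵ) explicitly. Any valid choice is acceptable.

Suppose ϵ > 0. We want δ > 0 such that 0 < |z − 5| < δ implies |√z − √5| < ϵ.
Multiplying by the conjugate, |√z − √5| = |z − 5|/(√z + √5).
Restrict δ ≤ 5 so that |z − 5| < 5 forces z > 0, and then √z + √5 > √5.
Hence |√z − √5| < |z − 5|/√5, which is < ϵ once |z − 5| < √5·ϵ.
Take δ = min(5, √5·ϵ). If 0 < |z − 5| < δ then z > 0 and |√z − √5| < |z − 5|/√5 < ϵ.

δ = min(5, √5·ϵ)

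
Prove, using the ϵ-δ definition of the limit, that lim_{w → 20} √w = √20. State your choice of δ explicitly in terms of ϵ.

Let ϵ > 0. We want δ > 0 such that 0 < |w − 20| < δ implies |√w − √20| < ϵ.
Rationalise: √w − √20 = (w − 20)/(√w + √20), so |√w − √20| = |w − 20|/(√w + √20).
Restrict δ ≤ 20 so that |w − 20| < 20 forces w > 0, and then √w + √20 > √20.
Hence |√w − √20| < |w − 20|/√20, which is < ϵ once |w − 20| < √20·ϵ.
Take δ = min(20, √20·ϵ). If 0 < |w − 20| < δ then w > 0 and |√w − √20| < |w − 20|/√20 < ϵ.

δ = min(20, √20·ϵ)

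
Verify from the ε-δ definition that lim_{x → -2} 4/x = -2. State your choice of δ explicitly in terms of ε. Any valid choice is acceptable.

Let ε > 0. We seek δ > 0 such that 0 < |x + 2| < δ implies |4/x + 2| < ε.
|4/x + 2| = 4·|-2 − x|/(2·|x|) = 4|x + 2|/(2|x|).
Require δ ≤ 1 so that |x| > 2 − 1 = 1, hence 2|x| > 2.
Then |4/x + 2| < 4|x + 2|/2, which is < ε when |x + 2| < (1/2)ε.
Take δ = min(1, (1/2)ε). Then 0 < |x + 2| < δ gives both |x + 2| < 1 and |x + 2| < (1/2)ε, so |4/x + 2| < ε.

δ = min(1, (1/2)ε)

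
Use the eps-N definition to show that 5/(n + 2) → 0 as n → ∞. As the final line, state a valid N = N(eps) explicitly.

N = 5/eps

Let eps > 0 be given. For n ≥ 1, |5/(n + 2) − 0| = 5/(n + 2) ≤ 5/n.
We need 5/n < eps, i.e. n > 5/eps.
Take N = 5/eps. If n > N then |5/(n + 2)| ≤ 5/n < eps.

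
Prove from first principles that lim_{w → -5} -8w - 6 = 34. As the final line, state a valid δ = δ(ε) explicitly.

Suppose ε > 0. We need δ > 0 so that 0 < |w + 5| < δ implies |(-8w - 6) − 34| < ε.
Since (-8w - 6) − 34 = -8(w + 5), we have |(-8w - 6) − 34| = 8|w + 5|.
Thus it suffices that |w + 5| < ε/8.
Choosing δ = ε/8 gives |(-8w - 6) − 34| = 8|w + 5| < ε whenever |w + 5| < δ.

δ = ε/8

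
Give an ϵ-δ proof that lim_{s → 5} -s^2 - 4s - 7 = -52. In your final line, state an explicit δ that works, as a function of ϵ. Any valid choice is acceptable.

δ = min(1, ϵ/15)

Fix ϵ > 0. We want δ > 0 such that 0 < |s − 5| < δ implies |(-s^2 - 4s - 7) + 52| < ϵ.
(-s^2 - 4s - 7) + 52 = -s^2 - 4s + 45 = (s − 5)(-s - 9).
So |(-s^2 - 4s - 7) + 52| = |s − 5|·|-s - 9|.
Require δ ≤ 1. Then |s − 5| < 1 gives |s| < 6, and by the triangle inequality |-s - 9| ≤ 6 + 9 = 15.
Hence |(-s^2 - 4s - 7) + 52| ≤ 15|s − 5| < ϵ provided |s − 5| < ϵ/15.
Take δ = min(1, ϵ/15). Then 0 < |s − 5| < δ gives both |s − 5| < 1 and |s − 5| < ϵ/15, so |(-s^2 - 4s - 7) + 52| < ϵ.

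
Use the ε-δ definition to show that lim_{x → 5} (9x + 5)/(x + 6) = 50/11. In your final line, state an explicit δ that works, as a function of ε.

Let ε > 0 be given. We want δ > 0 with 0 < |x − 5| < δ ⇒ |(9x + 5)/(x + 6) − (50/11)| < ε.
Combining over a common denominator, (9x + 5)/(x + 6) − (50/11) = [(9x + 5)·11 − 50·(x + 6)] / [11·(x + 6)] = 49(x − 5) / (11(x + 6)).
So |(9x + 5)/(x + 6) − (50/11)| = 49|x − 5| / (11·|x + 6|).
Require δ ≤ 11/2, so |x + 6| ≥ |11| − |x − 5| > 11 − 11/2 = 11/2.
Hence |(9x + 5)/(x + 6) − (50/11)| < 49|x − 5|/(11·(11/2)) = (98/121)|x − 5|, which is < ε once |x − 5| < (121/98)ε.
Take δ = min(11/2, (121/98)ε). Then 0 < |x − 5| < δ forces both bounds, so |(9x + 5)/(x + 6) − (50/11)| < ε.

δ = min(11/2, (121/98)ε)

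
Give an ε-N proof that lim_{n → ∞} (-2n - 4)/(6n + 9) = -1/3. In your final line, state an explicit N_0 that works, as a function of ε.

Fix ε > 0. For n ≥ 1, |(-2n - 4)/(6n + 9) + 1/3| = |-6|/(6(6n + 9)) = 6/(6(6n + 9)).
Since 6n + 9 ≥ 6n for n ≥ 1, this is ≤ 6/(6·6n) = (1/6)/n.
So |(-2n - 4)/(6n + 9) + 1/3| < ε whenever n > (1/6)/ε.
Take N_0 = (1/6)/ε. If n > N_0 then |(-2n - 4)/(6n + 9) + 1/3| ≤ (1/6)/n < ε.

N_0 = (1/6)/ε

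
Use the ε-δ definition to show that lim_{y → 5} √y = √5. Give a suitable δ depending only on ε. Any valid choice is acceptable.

δ = min(5, √5·ε)

Suppose ε > 0. We want δ > 0 such that 0 < |y − 5| < δ implies |√y − √5| < ε.
Multiplying by the conjugate, |√y − √5| = |y − 5|/(√y + √5).
Restrict δ ≤ 5 so that |y − 5| < 5 forces y > 0, and then √y + √5 > √5.
Hence |√y − √5| < |y − 5|/√5, which is < ε once |y − 5| < √5·ε.
Take δ = min(5, √5·ε). If 0 < |y − 5| < δ then y > 0 and |√y − √5| < |y − 5|/√5 < ε.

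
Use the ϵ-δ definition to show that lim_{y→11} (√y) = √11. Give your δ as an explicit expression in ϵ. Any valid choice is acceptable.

δ = min(11, √11·ϵ)

Suppose ϵ > 0. We want δ > 0 such that 0 < |y − 11| < δ implies |√y − √11| < ϵ.
Rationalise: √y − √11 = (y − 11)/(√y + √11), so |√y − √11| = |y − 11|/(√y + √11).
Restrict δ ≤ 11 so that |y − 11| < 11 forces y > 0, and then √y + √11 > √11.
Hence |√y − √11| < |y − 11|/√11, which is < ϵ once |y − 11| < √11·ϵ.
Take δ = min(11, √11·ϵ). If 0 < |y − 11| < δ then y > 0 and |√y − √11| < |y − 11|/√11 < ϵ.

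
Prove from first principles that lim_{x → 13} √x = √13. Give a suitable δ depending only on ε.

δ = min(13, √13·ε)

Fix ε > 0. We want δ > 0 such that 0 < |x − 13| < δ implies |√x − √13| < ε.
Rationalise: √x − √13 = (x − 13)/(√x + √13), so |√x − √13| = |x − 13|/(√x + √13).
Restrict δ ≤ 13 so that |x − 13| < 13 forces x > 0, and then √x + √13 > √13.
Hence |√x − √13| < |x − 13|/√13, which is < ε once |x − 13| < √13·ε.
Take δ = min(13, √13·ε). If 0 < |x − 13| < δ then x > 0 and |√x − √13| < |x − 13|/√13 < ε.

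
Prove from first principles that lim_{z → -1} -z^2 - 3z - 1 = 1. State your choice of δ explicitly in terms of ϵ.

δ = min(2, ϵ/5)

Let ϵ > 0. We want δ > 0 such that 0 < |z + 1| < δ implies |(-z^2 - 3z - 1) − 1| < ϵ.
(-z^2 - 3z - 1) − 1 = -z^2 - 3z - 2 = (z + 1)(-z - 2).
So |(-z^2 - 3z - 1) − 1| = |z + 1|·|-z - 2|.
Assume first that |z + 1| < 2, so |z| < 3. Then |-z - 2| ≤ 3 + 2 = 5.
Hence |(-z^2 - 3z - 1) − 1| ≤ 5|z + 1| < ϵ provided |z + 1| < ϵ/5.
Choosing δ = min(2, ϵ/5) ensures both conditions, hence |(-z^2 - 3z - 1) − 1| < ϵ.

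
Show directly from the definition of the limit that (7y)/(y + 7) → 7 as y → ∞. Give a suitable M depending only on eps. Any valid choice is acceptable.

M = 49/eps

Suppose eps > 0. We seek M > 0 such that y > M implies |(7y)/(y + 7) − 7| < eps.
(7y)/(y + 7) − 7 = ((7y) − 7(y + 7)) / ((y + 7)) = -49/((y + 7)).
For y > 0 we have y + 7 > y, so |(7y)/(y + 7) − 7| = 49/((y + 7)) < 49/(y) = 49/y.
Thus |(7y)/(y + 7) − 7| < eps whenever y > 49/eps.
Take M = 49/eps. If y > M then |(7y)/(y + 7) − 7| < 49/y < eps.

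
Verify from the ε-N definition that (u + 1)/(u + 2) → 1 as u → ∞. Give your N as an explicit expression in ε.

Suppose ε > 0. We seek N > 0 such that u > N implies |(u + 1)/(u + 2) − 1| < ε.
(u + 1)/(u + 2) − 1 = ((u + 1) − (u + 2)) / ((u + 2)) = -1/((u + 2)).
For u > 0 we have u + 2 > u, so |(u + 1)/(u + 2) − 1| = 1/((u + 2)) < 1/(u) = 1/u.
Thus |(u + 1)/(u + 2) − 1| < ε whenever u > 1/ε.
Take N = 1/ε. If u > N then |(u + 1)/(u + 2) − 1| < 1/u < ε.

N = 1/ε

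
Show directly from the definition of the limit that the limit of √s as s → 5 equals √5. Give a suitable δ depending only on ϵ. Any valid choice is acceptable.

Suppose ϵ > 0. We want δ > 0 such that 0 < |s − 5| < δ implies |√s − √5| < ϵ.
Multiplying by the conjugate, |√s − √5| = |s − 5|/(√s + √5).
Restrict δ ≤ 5 so that |s − 5| < 5 forces s > 0, and then √s + √5 > √5.
Hence |√s − √5| < |s − 5|/√5, which is < ϵ once |s − 5| < √5·ϵ.
Take δ = min(5, √5·ϵ). If 0 < |s − 5| < δ then s > 0 and |√s − √5| < |s − 5|/√5 < ϵ.

δ = min(5, √5·ϵ)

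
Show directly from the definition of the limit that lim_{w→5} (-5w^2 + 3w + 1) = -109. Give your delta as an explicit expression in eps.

Let eps > 0. We want delta > 0 such that 0 < |w − 5| < delta implies |(-5w^2 + 3w + 1) + 109| < eps.
(-5w^2 + 3w + 1) + 109 = -5w^2 + 3w + 110 = (w − 5)(-5w - 22).
So |(-5w^2 + 3w + 1) + 109| = |w − 5|·|-5w - 22|.
Assume first that |w − 5| < 1, so |w| < 6. Then |-5w - 22| ≤ 5·6 + 22 = 52.
Hence |(-5w^2 + 3w + 1) + 109| ≤ 52|w − 5| < eps provided |w − 5| < eps/52.
Choosing delta = min(1, eps/52) ensures both conditions, hence |(-5w^2 + 3w + 1) + 109| < eps.

delta = min(1, eps/52)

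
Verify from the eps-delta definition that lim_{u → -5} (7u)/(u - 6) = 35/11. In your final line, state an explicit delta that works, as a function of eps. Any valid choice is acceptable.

delta = min(11/2, (121/84)eps)

Suppose eps > 0. We want delta > 0 with 0 < |u + 5| < delta ⇒ |(7u)/(u - 6) − (35/11)| < eps.
Combining over a common denominator, (7u)/(u - 6) − (35/11) = [(7u)·(-11) − (-35)·(u - 6)] / [(-11)·(u - 6)] = -42(u + 5) / ((-11)(u - 6)).
So |(7u)/(u - 6) − (35/11)| = 42|u + 5| / (11·|u − 6|).
Restrict delta ≤ 11/2. Then |u + 5| < 11/2 gives |u − 6| = |(u + 5) + (-11)| ≥ 11 − 11/2 = 11/2.
Hence |(7u)/(u - 6) − (35/11)| < 42|u + 5|/(11·(11/2)) = (84/121)|u + 5|, which is < eps once |u + 5| < (121/84)eps.
Take delta = min(11/2, (121/84)eps). Then 0 < |u + 5| < delta forces both bounds, so |(7u)/(u - 6) − (35/11)| < eps.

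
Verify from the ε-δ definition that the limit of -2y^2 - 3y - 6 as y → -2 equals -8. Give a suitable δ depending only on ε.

Let ε > 0. We want δ > 0 such that 0 < |y + 2| < δ implies |(-2y^2 - 3y - 6) + 8| < ε.
(-2y^2 - 3y - 6) + 8 = -2y^2 - 3y + 2 = (y + 2)(-2y + 1).
So |(-2y^2 - 3y - 6) + 8| = |y + 2|·|-2y + 1|.
Require δ ≤ 1. Then |y + 2| < 1 gives |y| < 3, and by the triangle inequality |-2y + 1| ≤ 2·3 + 1 = 7.
Hence |(-2y^2 - 3y - 6) + 8| ≤ 7|y + 2| < ε provided |y + 2| < ε/7.
Choosing δ = min(1, ε/7) ensures both conditions, hence |(-2y^2 - 3y - 6) + 8| < ε.

δ = min(1, ε/7)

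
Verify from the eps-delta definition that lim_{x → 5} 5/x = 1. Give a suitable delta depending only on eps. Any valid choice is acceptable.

Let eps > 0. We seek delta > 0 such that 0 < |x − 5| < delta implies |5/x − 1| < eps.
|5/x − 1| = 5·|5 − x|/(5·|x|) = 5|x − 5|/(5|x|).
Require delta ≤ 5/2 so that |x| > 5 − 5/2 = 5/2, hence 5|x| > 25/2.
Then |5/x − 1| < 5|x − 5|/(25/2), which is < eps when |x − 5| < (5/2)eps.
Take delta = min(5/2, (5/2)eps). Then 0 < |x − 5| < delta gives both |x − 5| < 5/2 and |x − 5| < (5/2)eps, so |5/x − 1| < eps.

delta = min(5/2, (5/2)eps)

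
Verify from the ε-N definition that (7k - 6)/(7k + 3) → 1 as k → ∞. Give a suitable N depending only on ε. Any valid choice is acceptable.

N = (9/7)/ε

Let ε > 0 be given. For k ≥ 1, |(7k - 6)/(7k + 3) − 1| = |-63|/(7(7k + 3)) = 63/(7(7k + 3)).
Since 7k + 3 ≥ 7k for k ≥ 1, this is ≤ 63/(7·7k) = (9/7)/k.
So |(7k - 6)/(7k + 3) − 1| < ε whenever k > (9/7)/ε.
Take N = (9/7)/ε. If k > N then |(7k - 6)/(7k + 3) − 1| ≤ (9/7)/k < ε.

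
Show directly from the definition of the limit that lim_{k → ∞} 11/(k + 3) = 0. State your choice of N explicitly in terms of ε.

N = 11/ε

Suppose ε > 0. For k ≥ 1, |11/(k + 3) − 0| = 11/(k + 3) ≤ 11/k.
We need 11/k < ε, i.e. k > 11/ε.
Take N = 11/ε. If k > N then |11/(k + 3)| ≤ 11/k < ε.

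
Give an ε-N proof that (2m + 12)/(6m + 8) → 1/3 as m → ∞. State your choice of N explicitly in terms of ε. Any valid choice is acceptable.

Fix ε > 0. For m ≥ 1, |(2m + 12)/(6m + 8) − (1/3)| = |56|/(6(6m + 8)) = 56/(6(6m + 8)).
Since 6m + 8 ≥ 6m for m ≥ 1, this is ≤ 56/(6·6m) = (14/9)/m.
So |(2m + 12)/(6m + 8) − (1/3)| < ε whenever m > (14/9)/ε.
Take N = (14/9)/ε. If m > N then |(2m + 12)/(6m + 8) − (1/3)| ≤ (14/9)/m < ε.

N = (14/9)/ε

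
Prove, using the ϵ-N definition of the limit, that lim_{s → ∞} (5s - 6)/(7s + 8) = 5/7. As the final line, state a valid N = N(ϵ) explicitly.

Fix ϵ > 0. We seek N > 0 such that s > N implies |(5s - 6)/(7s + 8) − (5/7)| < ϵ.
(5s - 6)/(7s + 8) − (5/7) = (7(5s - 6) − 5(7s + 8)) / (7(7s + 8)) = -82/(7(7s + 8)).
For s > 0 we have 7s + 8 > 7s, so |(5s - 6)/(7s + 8) − (5/7)| = 82/(7(7s + 8)) < 82/(7·7s) = (82/49)/s.
Thus |(5s - 6)/(7s + 8) − (5/7)| < ϵ whenever s > (82/49)/ϵ.
Take N = (82/49)/ϵ. If s > N then |(5s - 6)/(7s + 8) − (5/7)| < (82/49)/s < ϵ.

N = (82/49)/ϵ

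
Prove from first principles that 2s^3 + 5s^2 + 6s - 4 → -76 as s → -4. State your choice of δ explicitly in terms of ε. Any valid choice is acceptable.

Let ε > 0 be given. We want δ > 0 such that 0 < |s + 4| < δ implies |(2s^3 + 5s^2 + 6s - 4) + 76| < ε.
(2s^3 + 5s^2 + 6s - 4) + 76 = 2s^3 + 5s^2 + 6s + 72 = (s + 4)(2s^2 - 3s + 18).
So |(2s^3 + 5s^2 + 6s - 4) + 76| = |s + 4|·|2s^2 - 3s + 18|.
Assume first that |s + 4| < 2, so |s| < 6. Then |2s^2 - 3s + 18| ≤ 2·6^2 + 3·6 + 18 = 108.
Hence |(2s^3 + 5s^2 + 6s - 4) + 76| ≤ 108|s + 4| < ε provided |s + 4| < ε/108.
Choosing δ = min(2, ε/108) ensures both conditions, hence |(2s^3 + 5s^2 + 6s - 4) + 76| < ε.

δ = min(2, ε/108)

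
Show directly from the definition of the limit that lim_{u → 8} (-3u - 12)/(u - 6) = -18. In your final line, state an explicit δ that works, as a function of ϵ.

Fix ϵ > 0. We want δ > 0 with 0 < |u − 8| < δ ⇒ |(-3u - 12)/(u - 6) + 18| < ϵ.
Combining over a common denominator, (-3u - 12)/(u - 6) + 18 = [(-3u - 12)·2 − (-36)·(u - 6)] / [2·(u - 6)] = 30(u − 8) / (2(u - 6)).
So |(-3u - 12)/(u - 6) + 18| = 30|u − 8| / (2·|u − 6|).
Require δ ≤ 1, so |u − 6| ≥ |2| − |u − 8| > 2 − 1 = 1.
Hence |(-3u - 12)/(u - 6) + 18| < 30|u − 8|/(2·1) = 15|u − 8|, which is < ϵ once |u − 8| < (1/15)ϵ.
Take δ = min(1, (1/15)ϵ). Then 0 < |u − 8| < δ forces both bounds, so |(-3u - 12)/(u - 6) + 18| < ϵ.

δ = min(1, (1/15)ϵ)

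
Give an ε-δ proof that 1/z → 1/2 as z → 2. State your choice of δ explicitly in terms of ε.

δ = min(1, 2ε)

Suppose ε > 0. We seek δ > 0 such that 0 < |z − 2| < δ implies |1/z − (1/2)| < ε.
|1/z − (1/2)| = |2 − z|/(2·|z|) = |z − 2|/(2|z|).
Require δ ≤ 1 so that |z| > 2 − 1 = 1, hence 2|z| > 2.
Then |1/z − (1/2)| < |z − 2|/2, which is < ε when |z − 2| < 2ε.
Take δ = min(1, 2ε). Then 0 < |z − 2| < δ gives both |z − 2| < 1 and |z − 2| < 2ε, so |1/z − (1/2)| < ε.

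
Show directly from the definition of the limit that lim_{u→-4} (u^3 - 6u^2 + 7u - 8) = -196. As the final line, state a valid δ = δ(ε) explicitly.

Let ε > 0. We want δ > 0 such that 0 < |u + 4| < δ implies |(u^3 - 6u^2 + 7u - 8) + 196| < ε.
(u^3 - 6u^2 + 7u - 8) + 196 = u^3 - 6u^2 + 7u + 188 = (u + 4)(u^2 - 10u + 47).
So |(u^3 - 6u^2 + 7u - 8) + 196| = |u + 4|·|u^2 - 10u + 47|.
Require δ ≤ 2. Then |u + 4| < 2 gives |u| < 6, and by the triangle inequality |u^2 - 10u + 47| ≤ 6^2 + 10·6 + 47 = 143.
Hence |(u^3 - 6u^2 + 7u - 8) + 196| ≤ 143|u + 4| < ε provided |u + 4| < ε/143.
Take δ = min(2, ε/143). Then 0 < |u + 4| < δ gives both |u + 4| < 2 and |u + 4| < ε/143, so |(u^3 - 6u^2 + 7u - 8) + 196| < ε.

δ = min(2, ε/143)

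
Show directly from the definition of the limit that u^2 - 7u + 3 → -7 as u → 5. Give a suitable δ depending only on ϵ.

Suppose ϵ > 0. We want δ > 0 such that 0 < |u − 5| < δ implies |(u^2 - 7u + 3) + 7| < ϵ.
(u^2 - 7u + 3) + 7 = u^2 - 7u + 10 = (u − 5)(u - 2).
So |(u^2 - 7u + 3) + 7| = |u − 5|·|u - 2|.
Require δ ≤ 2. Then |u − 5| < 2 gives |u| < 7, and by the triangle inequality |u - 2| ≤ 7 + 2 = 9.
Hence |(u^2 - 7u + 3) + 7| ≤ 9|u − 5| < ϵ provided |u − 5| < ϵ/9.
Choosing δ = min(2, ϵ/9) ensures both conditions, hence |(u^2 - 7u + 3) + 7| < ϵ.

δ = min(2, ϵ/9)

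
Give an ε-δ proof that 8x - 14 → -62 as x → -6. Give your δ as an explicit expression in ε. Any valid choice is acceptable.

Let ε > 0. We need δ > 0 so that 0 < |x + 6| < δ implies |(8x - 14) + 62| < ε.
|(8x - 14) + 62| = |8x + 48| = 8|x + 6|.
Thus it suffices that |x + 6| < ε/8.
Choosing δ = ε/8 gives |(8x - 14) + 62| = 8|x + 6| < ε whenever |x + 6| < δ.

δ = ε/8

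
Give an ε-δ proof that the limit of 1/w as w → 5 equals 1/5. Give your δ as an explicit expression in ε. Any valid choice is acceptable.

δ = min(5/2, (25/2)ε)

Suppose ε > 0. We seek δ > 0 such that 0 < |w − 5| < δ implies |1/w − (1/5)| < ε.
|1/w − (1/5)| = |5 − w|/(5·|w|) = |w − 5|/(5|w|).
Require δ ≤ 5/2 so that |w| > 5 − 5/2 = 5/2, hence 5|w| > 25/2.
Then |1/w − (1/5)| < |w − 5|/(25/2), which is < ε when |w − 5| < (25/2)ε.
Take δ = min(5/2, (25/2)ε). Then 0 < |w − 5| < δ gives both |w − 5| < 5/2 and |w − 5| < (25/2)ε, so |1/w − (1/5)| < ε.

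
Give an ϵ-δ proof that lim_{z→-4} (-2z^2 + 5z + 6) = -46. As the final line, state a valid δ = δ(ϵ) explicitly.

Suppose ϵ > 0. We want δ > 0 such that 0 < |z + 4| < δ implies |(-2z^2 + 5z + 6) + 46| < ϵ.
(-2z^2 + 5z + 6) + 46 = -2z^2 + 5z + 52 = (z + 4)(-2z + 13).
So |(-2z^2 + 5z + 6) + 46| = |z + 4|·|-2z + 13|.
Assume first that |z + 4| < 2, so |z| < 6. Then |-2z + 13| ≤ 2·6 + 13 = 25.
Hence |(-2z^2 + 5z + 6) + 46| ≤ 25|z + 4| < ϵ provided |z + 4| < ϵ/25.
Choosing δ = min(2, ϵ/25) ensures both conditions, hence |(-2z^2 + 5z + 6) + 46| < ϵ.

δ = min(2, ϵ/25)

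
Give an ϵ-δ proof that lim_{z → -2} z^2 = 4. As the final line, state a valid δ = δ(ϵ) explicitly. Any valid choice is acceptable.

Fix ϵ > 0. We seek δ > 0 with 0 < |z + 2| < δ ⇒ |z^2 − 4| < ϵ.
Factor: z^2 − 4 = (z + 2)(z - 2), so |z^2 − 4| = |z + 2|·|z - 2|.
Restrict δ ≤ 1. Then |z + 2| < 1 gives |z| < 3, so by the triangle inequality |z - 2| ≤ 3 + 2 = 5.
Hence |z^2 − 4| ≤ 5|z + 2|, which is < ϵ once |z + 2| < ϵ/5.
Take δ = min(1, ϵ/5). If 0 < |z + 2| < δ then both bounds hold and |z^2 − 4| ≤ 5|z + 2| < 5·(ϵ/5) = ϵ.

δ = min(1, ϵ/5)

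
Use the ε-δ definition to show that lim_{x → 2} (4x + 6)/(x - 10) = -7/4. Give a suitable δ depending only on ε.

Fix ε > 0. We want δ > 0 with 0 < |x − 2| < δ ⇒ |(4x + 6)/(x - 10) + 7/4| < ε.
Combining over a common denominator, (4x + 6)/(x - 10) + 7/4 = [(4x + 6)·(-8) − 14·(x - 10)] / [(-8)·(x - 10)] = -46(x − 2) / ((-8)(x - 10)).
So |(4x + 6)/(x - 10) + 7/4| = 46|x − 2| / (8·|x − 10|).
Restrict δ ≤ 4. Then |x − 2| < 4 gives |x − 10| = |(x − 2) + (-8)| ≥ 8 − 4 = 4.
Hence |(4x + 6)/(x - 10) + 7/4| < 46|x − 2|/(8·4) = (23/16)|x − 2|, which is < ε once |x − 2| < (16/23)ε.
Take δ = min(4, (16/23)ε). Then 0 < |x − 2| < δ forces both bounds, so |(4x + 6)/(x - 10) + 7/4| < ε.

δ = min(4, (16/23)ε)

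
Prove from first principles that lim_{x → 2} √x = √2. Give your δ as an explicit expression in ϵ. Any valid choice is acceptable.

Fix ϵ > 0. We want δ > 0 such that 0 < |x − 2| < δ implies |√x − √2| < ϵ.
Multiplying by the conjugate, |√x − √2| = |x − 2|/(√x + √2).
Restrict δ ≤ 2 so that |x − 2| < 2 forces x > 0, and then √x + √2 > √2.
Hence |√x − √2| < |x − 2|/√2, which is < ϵ once |x − 2| < √2·ϵ.
Take δ = min(2, √2·ϵ). If 0 < |x − 2| < δ then x > 0 and |√x − √2| < |x − 2|/√2 < ϵ.

δ = min(2, √2·ϵ)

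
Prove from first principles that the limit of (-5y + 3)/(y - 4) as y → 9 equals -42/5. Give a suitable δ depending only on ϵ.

Fix ϵ > 0. We want δ > 0 with 0 < |y − 9| < δ ⇒ |(-5y + 3)/(y - 4) + 42/5| < ϵ.
Combining over a common denominator, (-5y + 3)/(y - 4) + 42/5 = [(-5y + 3)·5 − (-42)·(y - 4)] / [5·(y - 4)] = 17(y − 9) / (5(y - 4)).
So |(-5y + 3)/(y - 4) + 42/5| = 17|y − 9| / (5·|y − 4|).
Require δ ≤ 5/2, so |y − 4| ≥ |5| − |y − 9| > 5 − 5/2 = 5/2.
Hence |(-5y + 3)/(y - 4) + 42/5| < 17|y − 9|/(5·(5/2)) = (34/25)|y − 9|, which is < ϵ once |y − 9| < (25/34)ϵ.
Take δ = min(5/2, (25/34)ϵ). Then 0 < |y − 9| < δ forces both bounds, so |(-5y + 3)/(y - 4) + 42/5| < ϵ.

δ = min(5/2, (25/34)ϵ)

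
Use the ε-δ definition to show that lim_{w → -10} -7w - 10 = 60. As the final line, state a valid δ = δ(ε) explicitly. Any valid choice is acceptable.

Let ε > 0 be given. We need δ > 0 so that 0 < |w + 10| < δ implies |(-7w - 10) − 60| < ε.
|(-7w - 10) − 60| = |-7w - 70| = 7|w + 10|.
Thus it suffices that |w + 10| < ε/7.
Choosing δ = ε/7 gives |(-7w - 10) − 60| = 7|w + 10| < ε whenever |w + 10| < δ.

δ = ε/7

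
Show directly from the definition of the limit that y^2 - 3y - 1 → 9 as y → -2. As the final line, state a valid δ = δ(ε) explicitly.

Suppose ε > 0. We want δ > 0 such that 0 < |y + 2| < δ implies |(y^2 - 3y - 1) − 9| < ε.
(y^2 - 3y - 1) − 9 = y^2 - 3y - 10 = (y + 2)(y - 5).
So |(y^2 - 3y - 1) − 9| = |y + 2|·|y - 5|.
Assume first that |y + 2| < 1, so |y| < 3. Then |y - 5| ≤ 3 + 5 = 8.
Hence |(y^2 - 3y - 1) − 9| ≤ 8|y + 2| < ε provided |y + 2| < ε/8.
Take δ = min(1, ε/8). Then 0 < |y + 2| < δ gives both |y + 2| < 1 and |y + 2| < ε/8, so |(y^2 - 3y - 1) − 9| < ε.

δ = min(1, ε/8)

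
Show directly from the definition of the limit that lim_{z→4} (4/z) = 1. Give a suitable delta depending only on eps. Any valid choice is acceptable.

delta = min(2, 2eps)

Let eps > 0. We seek delta > 0 such that 0 < |z − 4| < delta implies |4/z − 1| < eps.
|4/z − 1| = 4·|4 − z|/(4·|z|) = 4|z − 4|/(4|z|).
Restrict delta ≤ 2. Then |z − 4| < 2 gives |z| > 2, so 4|z| > 8.
Then |4/z − 1| < 4|z − 4|/8, which is < eps when |z − 4| < 2eps.
Take delta = min(2, 2eps). Then 0 < |z − 4| < delta gives both |z − 4| < 2 and |z − 4| < 2eps, so |4/z − 1| < eps.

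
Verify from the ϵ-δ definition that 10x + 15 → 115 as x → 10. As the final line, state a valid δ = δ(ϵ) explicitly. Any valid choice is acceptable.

δ = ϵ/10

Fix ϵ > 0. We need δ > 0 so that 0 < |x − 10| < δ implies |(10x + 15) − 115| < ϵ.
|(10x + 15) − 115| = |10x - 100| = 10|x − 10|.
So 10|x − 10| < ϵ exactly when |x − 10| < ϵ/10.
Take δ = ϵ/10. If 0 < |x − 10| < δ then |(10x + 15) − 115| = 10|x − 10| < 10·(ϵ/10) = ϵ.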